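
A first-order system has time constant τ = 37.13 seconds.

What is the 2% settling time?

For first-order system, 2% settling time ≈ 4τ = 4 × 37.13 = 148.52 s.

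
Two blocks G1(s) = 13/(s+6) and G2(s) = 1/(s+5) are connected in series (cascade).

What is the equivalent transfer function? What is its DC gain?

Series: multiply transfer functions. G_eq = 13/(s+6) × 1/(s+5) = 13/((s+6)(s+5)). DC gain = 13/(6×5) = 0.4333.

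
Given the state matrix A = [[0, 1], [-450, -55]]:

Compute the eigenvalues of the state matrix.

det(A - λI) = λ² - (-55)λ + 450 = (λ - (-10))(λ - (-45)). Eigenvalues: -10, -45.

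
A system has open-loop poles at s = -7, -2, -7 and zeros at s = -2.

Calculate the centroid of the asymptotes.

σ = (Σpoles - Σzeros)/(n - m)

σ = (Σpoles - Σzeros)/(n - m) = (-16 - (-2))/(3 - 1) = -14/2 = -7.0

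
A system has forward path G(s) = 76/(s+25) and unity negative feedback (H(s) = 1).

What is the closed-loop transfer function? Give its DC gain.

T(s) = G/(1+GH) = [76/(s+25)] / [1 + 76/(s+25)] = 76/(s+25+76) = 76/(s+101). DC gain = 76/101 = 0.7525.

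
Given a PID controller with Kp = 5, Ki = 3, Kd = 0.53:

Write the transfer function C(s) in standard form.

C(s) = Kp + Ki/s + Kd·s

Substituting values: C(s) = 5 + 3/s + 0.53s = (0.53s² + 5s + 3)/s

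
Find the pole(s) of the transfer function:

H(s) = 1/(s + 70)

Pole is where denominator = 0: s + 70 = 0, so s = -70.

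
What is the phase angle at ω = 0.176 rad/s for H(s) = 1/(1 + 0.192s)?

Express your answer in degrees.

Phase = -arctan(ωτ) = -arctan(0.176 × 0.192) = -1.9°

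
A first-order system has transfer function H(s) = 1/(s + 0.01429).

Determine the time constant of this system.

For H(s) = 1/(s + 1/τ), the pole is at -1/τ = -0.01429, so τ = 1/0.01429 = 69.98 s.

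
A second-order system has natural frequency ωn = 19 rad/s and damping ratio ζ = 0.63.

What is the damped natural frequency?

ωd = ωn√(1 - ζ²) = 19√(1 - 0.63²) = 14.76 rad/s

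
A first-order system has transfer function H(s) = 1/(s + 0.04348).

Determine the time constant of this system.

For H(s) = 1/(s + 1/τ), the pole is at -1/τ = -0.04348, so τ = 1/0.04348 = 23 s.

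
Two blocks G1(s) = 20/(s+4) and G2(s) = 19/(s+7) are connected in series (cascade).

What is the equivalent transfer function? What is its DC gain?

Series: multiply transfer functions. G_eq = 20/(s+4) × 19/(s+7) = 380/((s+4)(s+7)). DC gain = 380/(4×7) = 13.5714.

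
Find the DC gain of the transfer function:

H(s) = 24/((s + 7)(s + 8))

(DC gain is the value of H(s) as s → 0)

DC gain = H(0) = 24/(7 × 8) = 24/56 = 0.4286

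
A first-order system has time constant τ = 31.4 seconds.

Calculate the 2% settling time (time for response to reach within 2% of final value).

For first-order system, 2% settling time ≈ 4τ = 4 × 31.4 = 125.6 s.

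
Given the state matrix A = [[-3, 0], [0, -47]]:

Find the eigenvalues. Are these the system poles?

For diagonal matrix, eigenvalues are diagonal entries: λ₁ = -3, λ₂ = -47. Eigenvalues of A = system poles.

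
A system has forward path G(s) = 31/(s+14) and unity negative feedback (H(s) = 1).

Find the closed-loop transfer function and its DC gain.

T(s) = G/(1+GH) = [31/(s+14)] / [1 + 31/(s+14)] = 31/(s+14+31) = 31/(s+45). DC gain = 31/45 = 0.6889.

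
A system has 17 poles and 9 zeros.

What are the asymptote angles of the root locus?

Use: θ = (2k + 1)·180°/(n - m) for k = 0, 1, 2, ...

n - m = 17 - 9 = 8. Angles: θk = (2k + 1)·180°/8 = 22.5°, 67.5°, 112.5°, 157.5°, 202.5°, 247.5°, 292.5°, 337.5°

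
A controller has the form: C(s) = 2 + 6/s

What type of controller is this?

This is a Proportional-Integral (PI) controller.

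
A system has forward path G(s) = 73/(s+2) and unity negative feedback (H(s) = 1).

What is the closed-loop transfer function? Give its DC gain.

T(s) = G/(1+GH) = [73/(s+2)] / [1 + 73/(s+2)] = 73/(s+2+73) = 73/(s+75). DC gain = 73/75 = 0.9733.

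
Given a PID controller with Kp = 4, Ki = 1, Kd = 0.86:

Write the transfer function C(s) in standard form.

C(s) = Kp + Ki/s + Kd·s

Substituting values: C(s) = 4 + 1/s + 0.86s = (0.86s² + 4s + 1)/s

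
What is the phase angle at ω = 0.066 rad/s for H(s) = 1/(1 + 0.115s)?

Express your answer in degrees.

Phase = -arctan(ωτ) = -arctan(0.066 × 0.115) = -0.4°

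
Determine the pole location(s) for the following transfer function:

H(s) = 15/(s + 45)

Pole is where denominator = 0: s + 45 = 0, so s = -45.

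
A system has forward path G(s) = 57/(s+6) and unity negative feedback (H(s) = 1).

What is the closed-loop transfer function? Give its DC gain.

T(s) = G/(1+GH) = [57/(s+6)] / [1 + 57/(s+6)] = 57/(s+6+57) = 57/(s+63). DC gain = 57/63 = 0.9048.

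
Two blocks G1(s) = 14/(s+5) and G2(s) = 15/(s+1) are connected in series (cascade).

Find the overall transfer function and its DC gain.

Series: multiply transfer functions. G_eq = 14/(s+5) × 15/(s+1) = 210/((s+5)(s+1)). DC gain = 210/(5×1) = 42.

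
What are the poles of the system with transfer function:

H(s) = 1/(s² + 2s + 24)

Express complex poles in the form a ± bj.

Discriminant = 2² - 4×1×24 = 4 - 96 = -92 < 0, so the poles are a complex conjugate pair s = (-2 ± j√92)/(2×1). Real part = -2/(2×1) = -2/2 = -1; imaginary part = ±√92/(2×1) ≈ 4.7958. Poles: s = -1 ± 4.7958j.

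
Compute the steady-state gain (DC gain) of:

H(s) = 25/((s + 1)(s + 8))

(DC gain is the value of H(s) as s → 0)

DC gain = H(0) = 25/(1 × 8) = 25/8 = 3.125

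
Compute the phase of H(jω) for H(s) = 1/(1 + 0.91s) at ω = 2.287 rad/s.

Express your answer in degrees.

Phase = -arctan(ωτ) = -arctan(2.287 × 0.91) = -64.3°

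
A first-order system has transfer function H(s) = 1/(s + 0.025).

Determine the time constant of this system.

For H(s) = 1/(s + 1/τ), the pole is at -1/τ = -0.025, so τ = 1/0.025 = 40 s.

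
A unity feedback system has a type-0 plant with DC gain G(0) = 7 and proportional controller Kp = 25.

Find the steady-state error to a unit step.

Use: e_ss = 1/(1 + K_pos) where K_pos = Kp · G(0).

K_pos = Kp · G(0) = 25 × 7 = 175. e_ss = 1/(1 + 175) = 0.0057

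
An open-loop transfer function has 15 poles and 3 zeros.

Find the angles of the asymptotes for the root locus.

n - m = 15 - 3 = 12. Angles: θk = (2k + 1)·180°/12 = 15°, 45°, 75°, 105°, 135°, 165°, 195°, 225°, 255°, 285°, 315°, 345°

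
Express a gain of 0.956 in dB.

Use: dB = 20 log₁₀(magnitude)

dB = 20 log₁₀(0.956) = -0.4 dB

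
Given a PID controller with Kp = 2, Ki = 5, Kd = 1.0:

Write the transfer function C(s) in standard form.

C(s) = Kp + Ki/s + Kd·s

Substituting values: C(s) = 2 + 5/s + 1.0s = (s² + 2s + 5)/s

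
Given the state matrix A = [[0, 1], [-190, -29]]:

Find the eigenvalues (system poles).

det(A - λI) = λ² - (-29)λ + 190 = (λ - (-10))(λ - (-19)). Eigenvalues: -10, -19.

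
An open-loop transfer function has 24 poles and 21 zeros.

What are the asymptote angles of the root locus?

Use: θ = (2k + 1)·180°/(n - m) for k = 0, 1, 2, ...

n - m = 24 - 21 = 3. Angles: θk = (2k + 1)·180°/3 = 60°, 180°, 300°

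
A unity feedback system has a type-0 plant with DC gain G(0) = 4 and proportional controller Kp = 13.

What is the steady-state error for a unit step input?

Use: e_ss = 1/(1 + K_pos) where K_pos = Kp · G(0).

K_pos = Kp · G(0) = 13 × 4 = 52. e_ss = 1/(1 + 52) = 0.0189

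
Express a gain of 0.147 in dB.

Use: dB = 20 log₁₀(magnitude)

dB = 20 log₁₀(0.147) = -16.7 dB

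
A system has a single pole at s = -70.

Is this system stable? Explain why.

Pole at s = -70 is in the left half-plane. Stable.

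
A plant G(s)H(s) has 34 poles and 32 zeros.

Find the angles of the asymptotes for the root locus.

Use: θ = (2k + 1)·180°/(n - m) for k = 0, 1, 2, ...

n - m = 34 - 32 = 2. Angles: θk = (2k + 1)·180°/2 = 90°, 270°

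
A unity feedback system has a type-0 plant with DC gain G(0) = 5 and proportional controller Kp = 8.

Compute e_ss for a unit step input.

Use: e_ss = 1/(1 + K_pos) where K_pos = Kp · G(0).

K_pos = Kp · G(0) = 8 × 5 = 40. e_ss = 1/(1 + 40) = 0.0244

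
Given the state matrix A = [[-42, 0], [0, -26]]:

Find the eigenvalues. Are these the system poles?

For diagonal matrix, eigenvalues are diagonal entries: λ₁ = -42, λ₂ = -26. Eigenvalues of A = system poles.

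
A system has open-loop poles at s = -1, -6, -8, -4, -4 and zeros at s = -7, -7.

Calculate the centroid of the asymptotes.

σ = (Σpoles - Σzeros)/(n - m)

σ = (Σpoles - Σzeros)/(n - m) = (-23 - (-14))/(5 - 2) = -9/3 = -3.0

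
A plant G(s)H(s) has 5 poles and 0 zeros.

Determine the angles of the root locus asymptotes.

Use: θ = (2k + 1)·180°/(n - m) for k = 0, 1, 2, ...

n - m = 5 - 0 = 5. Angles: θk = (2k + 1)·180°/5 = 36°, 108°, 180°, 252°, 324°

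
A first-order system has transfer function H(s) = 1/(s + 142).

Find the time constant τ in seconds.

For H(s) = 1/(s + 1/τ), the pole is at -1/τ = -142, so τ = 1/142 = 0.0070 s.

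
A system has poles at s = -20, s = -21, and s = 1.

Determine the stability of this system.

Pole(s) at s = 1 are not in the left half-plane. System is unstable.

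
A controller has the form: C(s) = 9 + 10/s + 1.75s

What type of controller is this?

This is a Proportional-Integral-Derivative (PID) controller.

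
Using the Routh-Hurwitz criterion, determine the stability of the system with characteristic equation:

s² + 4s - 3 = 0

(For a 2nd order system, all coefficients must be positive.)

Coefficients: 1, 4, -3. c=-3 not positive, so system is unstable.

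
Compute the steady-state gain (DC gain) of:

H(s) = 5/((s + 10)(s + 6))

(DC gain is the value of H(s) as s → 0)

DC gain = H(0) = 5/(10 × 6) = 5/60 = 0.0833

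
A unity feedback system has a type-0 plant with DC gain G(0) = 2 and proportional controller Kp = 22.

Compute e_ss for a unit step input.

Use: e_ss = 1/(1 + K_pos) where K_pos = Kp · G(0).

K_pos = Kp · G(0) = 22 × 2 = 44. e_ss = 1/(1 + 44) = 0.0222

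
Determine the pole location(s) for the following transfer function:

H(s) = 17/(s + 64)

Pole is where denominator = 0: s + 64 = 0, so s = -64.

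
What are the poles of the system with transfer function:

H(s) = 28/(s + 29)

Pole is where denominator = 0: s + 29 = 0, so s = -29.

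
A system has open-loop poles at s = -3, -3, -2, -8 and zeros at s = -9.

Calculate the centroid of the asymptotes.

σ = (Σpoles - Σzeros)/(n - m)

σ = (Σpoles - Σzeros)/(n - m) = (-16 - (-9))/(4 - 1) = -7/3 = -2.33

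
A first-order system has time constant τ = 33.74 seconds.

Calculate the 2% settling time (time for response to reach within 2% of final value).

For first-order system, 2% settling time ≈ 4τ = 4 × 33.74 = 134.96 s.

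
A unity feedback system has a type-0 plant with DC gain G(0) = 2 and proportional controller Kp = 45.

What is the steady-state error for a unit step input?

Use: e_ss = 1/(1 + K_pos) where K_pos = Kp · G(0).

K_pos = Kp · G(0) = 45 × 2 = 90. e_ss = 1/(1 + 90) = 0.0110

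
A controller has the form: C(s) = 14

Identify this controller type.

This is a Proportional (P) controller.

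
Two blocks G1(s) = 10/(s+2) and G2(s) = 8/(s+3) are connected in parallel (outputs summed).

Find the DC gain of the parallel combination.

Parallel: G_eq = G1 + G2. DC gain = G1(0) + G2(0) = 10/2 + 8/3 = 5 + 2.6667 = 7.6667.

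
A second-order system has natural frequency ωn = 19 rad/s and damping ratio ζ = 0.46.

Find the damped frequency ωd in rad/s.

ωd = ωn√(1 - ζ²) = 19√(1 - 0.46²) = 16.87 rad/s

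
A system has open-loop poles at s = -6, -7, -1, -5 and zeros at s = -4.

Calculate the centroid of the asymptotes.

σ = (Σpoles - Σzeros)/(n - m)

σ = (Σpoles - Σzeros)/(n - m) = (-19 - (-4))/(4 - 1) = -15/3 = -5.0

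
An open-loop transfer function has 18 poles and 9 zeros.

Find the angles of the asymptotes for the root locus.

n - m = 18 - 9 = 9. Angles: θk = (2k + 1)·180°/9 = 20°, 60°, 100°, 140°, 180°, 220°, 260°, 300°, 340°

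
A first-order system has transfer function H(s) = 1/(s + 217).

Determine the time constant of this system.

For H(s) = 1/(s + 1/τ), the pole is at -1/τ = -217, so τ = 1/217 = 0.0046 s.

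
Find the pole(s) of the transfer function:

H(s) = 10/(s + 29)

Pole is where denominator = 0: s + 29 = 0, so s = -29.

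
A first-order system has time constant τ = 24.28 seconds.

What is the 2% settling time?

For first-order system, 2% settling time ≈ 4τ = 4 × 24.28 = 97.12 s.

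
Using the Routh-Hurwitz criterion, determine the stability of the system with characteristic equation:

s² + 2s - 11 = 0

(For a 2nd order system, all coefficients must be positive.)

Coefficients: 1, 2, -11. c=-11 not positive, so system is unstable.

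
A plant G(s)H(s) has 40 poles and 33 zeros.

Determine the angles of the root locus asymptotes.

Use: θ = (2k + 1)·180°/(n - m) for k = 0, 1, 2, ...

n - m = 40 - 33 = 7. Angles: θk = (2k + 1)·180°/7 = 25.71°, 77.14°, 128.57°, 180°, 231.43°, 282.86°, 334.29°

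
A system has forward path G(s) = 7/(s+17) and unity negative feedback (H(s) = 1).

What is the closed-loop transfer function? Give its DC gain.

T(s) = G/(1+GH) = [7/(s+17)] / [1 + 7/(s+17)] = 7/(s+17+7) = 7/(s+24). DC gain = 7/24 = 0.2917.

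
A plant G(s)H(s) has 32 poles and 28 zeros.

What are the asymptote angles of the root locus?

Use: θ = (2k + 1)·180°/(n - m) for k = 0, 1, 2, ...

n - m = 32 - 28 = 4. Angles: θk = (2k + 1)·180°/4 = 45°, 135°, 225°, 315°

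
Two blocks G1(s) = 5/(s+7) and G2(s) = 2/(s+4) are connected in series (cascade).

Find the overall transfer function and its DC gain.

Series: multiply transfer functions. G_eq = 5/(s+7) × 2/(s+4) = 10/((s+7)(s+4)). DC gain = 10/(7×4) = 0.3571.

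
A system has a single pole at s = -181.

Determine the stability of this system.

Pole at s = -181 is in the left half-plane. Stable.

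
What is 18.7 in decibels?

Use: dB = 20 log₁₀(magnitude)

dB = 20 log₁₀(18.7) = 25.4 dB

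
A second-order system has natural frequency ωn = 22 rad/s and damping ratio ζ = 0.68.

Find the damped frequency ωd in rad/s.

ωd = ωn√(1 - ζ²) = 22√(1 - 0.68²) = 16.13 rad/s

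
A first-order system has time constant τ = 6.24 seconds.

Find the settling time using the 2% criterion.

For first-order system, 2% settling time ≈ 4τ = 4 × 6.24 = 24.96 s.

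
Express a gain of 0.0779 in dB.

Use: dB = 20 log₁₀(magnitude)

dB = 20 log₁₀(0.0779) = -22.2 dB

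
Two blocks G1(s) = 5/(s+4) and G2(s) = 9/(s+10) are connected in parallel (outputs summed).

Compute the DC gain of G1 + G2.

Parallel: G_eq = G1 + G2. DC gain = G1(0) + G2(0) = 5/4 + 9/10 = 1.25 + 0.9 = 2.15.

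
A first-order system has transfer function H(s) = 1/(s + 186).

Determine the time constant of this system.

For H(s) = 1/(s + 1/τ), the pole is at -1/τ = -186, so τ = 1/186 = 0.0054 s.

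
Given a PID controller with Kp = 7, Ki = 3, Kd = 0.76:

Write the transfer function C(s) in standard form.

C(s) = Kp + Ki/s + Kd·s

Substituting values: C(s) = 7 + 3/s + 0.76s = (0.76s² + 7s + 3)/s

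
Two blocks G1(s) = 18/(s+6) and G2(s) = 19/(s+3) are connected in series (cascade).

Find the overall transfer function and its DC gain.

Series: multiply transfer functions. G_eq = 18/(s+6) × 19/(s+3) = 342/((s+6)(s+3)). DC gain = 342/(6×3) = 19.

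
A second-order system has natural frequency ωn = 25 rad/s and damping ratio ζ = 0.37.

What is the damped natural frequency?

ωd = ωn√(1 - ζ²) = 25√(1 - 0.37²) = 23.23 rad/s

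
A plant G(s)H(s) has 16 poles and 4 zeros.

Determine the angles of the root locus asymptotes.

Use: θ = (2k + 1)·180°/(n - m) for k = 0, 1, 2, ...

n - m = 16 - 4 = 12. Angles: θk = (2k + 1)·180°/12 = 15°, 45°, 75°, 105°, 135°, 165°, 195°, 225°, 255°, 285°, 315°, 345°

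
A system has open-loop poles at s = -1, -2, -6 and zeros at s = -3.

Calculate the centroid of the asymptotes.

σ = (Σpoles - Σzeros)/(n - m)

σ = (Σpoles - Σzeros)/(n - m) = (-9 - (-3))/(3 - 1) = -6/2 = -3.0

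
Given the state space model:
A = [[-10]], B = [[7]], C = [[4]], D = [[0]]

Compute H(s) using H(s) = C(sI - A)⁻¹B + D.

(sI - A)⁻¹ = 1/(s + 10). H(s) = 4 × 7/(s + 10) + 0 = 28/(s + 10).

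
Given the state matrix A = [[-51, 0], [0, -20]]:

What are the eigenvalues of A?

For diagonal matrix, eigenvalues are diagonal entries: λ₁ = -51, λ₂ = -20.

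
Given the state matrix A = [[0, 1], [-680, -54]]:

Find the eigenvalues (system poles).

det(A - λI) = λ² - (-54)λ + 680 = (λ - (-20))(λ - (-34)). Eigenvalues: -20, -34.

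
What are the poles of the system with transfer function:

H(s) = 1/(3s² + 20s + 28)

Discriminant = 20² - 4×3×28 = 400 - 336 = 64 > 0, so two distinct real poles. Using quadratic formula: s = (-20 ± √64)/(2×3) = (-20 ± √64)/6, with √64 = 8. s₁ = -12/6 = -2, s₂ = -28/6 ≈ -4.6667. Poles: s₁ = -2, s₂ = -4.6667.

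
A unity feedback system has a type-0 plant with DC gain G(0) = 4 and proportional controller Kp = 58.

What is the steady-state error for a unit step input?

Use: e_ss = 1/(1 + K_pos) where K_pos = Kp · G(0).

K_pos = Kp · G(0) = 58 × 4 = 232. e_ss = 1/(1 + 232) = 0.0043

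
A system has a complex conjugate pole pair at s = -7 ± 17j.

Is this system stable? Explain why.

Real part of poles is -7 (< 0, left half-plane). Stable.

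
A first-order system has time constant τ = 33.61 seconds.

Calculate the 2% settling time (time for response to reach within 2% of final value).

For first-order system, 2% settling time ≈ 4τ = 4 × 33.61 = 134.44 s.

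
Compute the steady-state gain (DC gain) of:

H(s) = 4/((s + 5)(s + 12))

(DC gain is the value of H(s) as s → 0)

DC gain = H(0) = 4/(5 × 12) = 4/60 = 0.0667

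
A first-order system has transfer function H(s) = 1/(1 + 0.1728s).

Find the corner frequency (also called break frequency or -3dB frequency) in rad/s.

Corner frequency = 1/τ = 1/0.1728 = 5.787 rad/s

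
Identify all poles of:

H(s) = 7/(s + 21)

Pole is where denominator = 0: s + 21 = 0, so s = -21.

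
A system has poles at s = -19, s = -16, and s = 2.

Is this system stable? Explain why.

Pole(s) at s = 2 are not in the left half-plane. System is unstable.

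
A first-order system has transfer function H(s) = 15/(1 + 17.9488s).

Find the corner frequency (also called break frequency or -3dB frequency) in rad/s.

Corner frequency = 1/τ = 1/17.9488 = 0.056 rad/s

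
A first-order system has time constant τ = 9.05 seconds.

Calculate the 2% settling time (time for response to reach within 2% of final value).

For first-order system, 2% settling time ≈ 4τ = 4 × 9.05 = 36.2 s.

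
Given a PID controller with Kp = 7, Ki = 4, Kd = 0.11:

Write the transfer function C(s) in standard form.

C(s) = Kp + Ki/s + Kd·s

Substituting values: C(s) = 7 + 4/s + 0.11s = (0.11s² + 7s + 4)/s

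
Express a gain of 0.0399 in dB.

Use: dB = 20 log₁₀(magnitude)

dB = 20 log₁₀(0.0399) = -28.0 dB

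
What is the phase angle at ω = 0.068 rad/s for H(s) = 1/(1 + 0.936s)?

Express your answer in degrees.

Phase = -arctan(ωτ) = -arctan(0.068 × 0.936) = -3.6°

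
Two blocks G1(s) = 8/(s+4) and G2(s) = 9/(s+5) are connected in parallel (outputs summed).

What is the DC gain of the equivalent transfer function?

Parallel: G_eq = G1 + G2. DC gain = G1(0) + G2(0) = 8/4 + 9/5 = 2 + 1.8 = 3.8.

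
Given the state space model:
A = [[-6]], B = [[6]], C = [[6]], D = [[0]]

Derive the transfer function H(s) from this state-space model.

(sI - A)⁻¹ = 1/(s + 6). H(s) = 6 × 6/(s + 6) + 0 = 36/(s + 6).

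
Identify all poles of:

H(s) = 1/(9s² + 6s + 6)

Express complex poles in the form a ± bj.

Discriminant = 6² - 4×9×6 = 36 - 216 = -180 < 0, so the poles are a complex conjugate pair s = (-6 ± j√180)/(2×9). Real part = -6/(2×9) = -6/18 ≈ -0.3333; imaginary part = ±√180/(2×9) ≈ 0.7454. Poles: s = -0.3333 ± 0.7454j.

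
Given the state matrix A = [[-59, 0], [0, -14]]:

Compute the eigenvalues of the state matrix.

For diagonal matrix, eigenvalues are diagonal entries: λ₁ = -59, λ₂ = -14.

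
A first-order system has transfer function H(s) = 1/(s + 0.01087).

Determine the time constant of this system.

For H(s) = 1/(s + 1/τ), the pole is at -1/τ = -0.01087, so τ = 1/0.01087 = 92 s.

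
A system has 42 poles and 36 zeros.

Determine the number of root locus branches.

Root locus has n branches where n = number of poles = 42.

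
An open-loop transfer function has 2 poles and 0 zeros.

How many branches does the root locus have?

Root locus has n branches where n = number of poles = 2.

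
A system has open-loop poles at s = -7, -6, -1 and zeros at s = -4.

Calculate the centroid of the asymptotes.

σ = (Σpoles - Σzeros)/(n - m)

σ = (Σpoles - Σzeros)/(n - m) = (-14 - (-4))/(3 - 1) = -10/2 = -5.0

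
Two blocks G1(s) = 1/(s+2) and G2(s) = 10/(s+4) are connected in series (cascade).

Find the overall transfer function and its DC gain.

Series: multiply transfer functions. G_eq = 1/(s+2) × 10/(s+4) = 10/((s+2)(s+4)). DC gain = 10/(2×4) = 1.25.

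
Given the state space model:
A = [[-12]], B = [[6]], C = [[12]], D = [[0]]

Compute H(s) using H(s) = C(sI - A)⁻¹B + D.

(sI - A)⁻¹ = 1/(s + 12). H(s) = 12 × 6/(s + 12) + 0 = 72/(s + 12).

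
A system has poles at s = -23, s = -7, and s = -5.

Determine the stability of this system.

All poles are in the left half-plane. System is stable.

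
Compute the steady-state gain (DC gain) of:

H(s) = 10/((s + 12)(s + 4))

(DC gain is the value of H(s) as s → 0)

DC gain = H(0) = 10/(12 × 4) = 10/48 = 0.2083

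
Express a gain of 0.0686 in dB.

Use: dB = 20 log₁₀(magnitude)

dB = 20 log₁₀(0.0686) = -23.3 dB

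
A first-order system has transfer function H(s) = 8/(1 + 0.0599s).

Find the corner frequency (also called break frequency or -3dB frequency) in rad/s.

Corner frequency = 1/τ = 1/0.0599 = 16.694 rad/s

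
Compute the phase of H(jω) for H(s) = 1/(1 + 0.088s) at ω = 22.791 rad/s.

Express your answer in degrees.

Phase = -arctan(ωτ) = -arctan(22.791 × 0.088) = -63.5°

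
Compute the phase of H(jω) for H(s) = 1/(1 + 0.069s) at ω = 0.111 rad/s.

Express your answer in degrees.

Phase = -arctan(ωτ) = -arctan(0.111 × 0.069) = -0.4°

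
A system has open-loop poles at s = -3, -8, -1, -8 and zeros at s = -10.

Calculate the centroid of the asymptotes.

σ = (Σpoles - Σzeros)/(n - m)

σ = (Σpoles - Σzeros)/(n - m) = (-20 - (-10))/(4 - 1) = -10/3 = -3.33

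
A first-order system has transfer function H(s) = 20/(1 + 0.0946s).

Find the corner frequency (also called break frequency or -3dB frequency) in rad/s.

Corner frequency = 1/τ = 1/0.0946 = 10.571 rad/s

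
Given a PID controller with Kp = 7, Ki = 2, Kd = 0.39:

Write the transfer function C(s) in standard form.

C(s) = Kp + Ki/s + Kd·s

Substituting values: C(s) = 7 + 2/s + 0.39s = (0.39s² + 7s + 2)/s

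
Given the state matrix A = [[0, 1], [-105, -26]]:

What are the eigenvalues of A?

det(A - λI) = λ² - (-26)λ + 105 = (λ - (-5))(λ - (-21)). Eigenvalues: -5, -21.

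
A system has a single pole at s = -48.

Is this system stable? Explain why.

Pole at s = -48 is in the left half-plane. Stable.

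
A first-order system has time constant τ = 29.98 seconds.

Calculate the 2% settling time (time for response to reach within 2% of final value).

For first-order system, 2% settling time ≈ 4τ = 4 × 29.98 = 119.92 s.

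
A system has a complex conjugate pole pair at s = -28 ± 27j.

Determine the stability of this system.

Real part of poles is -28 (< 0, left half-plane). Stable.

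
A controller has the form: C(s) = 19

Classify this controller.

This is a Proportional (P) controller.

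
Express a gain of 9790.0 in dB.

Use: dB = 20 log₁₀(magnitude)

dB = 20 log₁₀(9790.0) = 79.8 dB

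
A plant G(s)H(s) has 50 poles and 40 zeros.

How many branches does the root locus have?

Root locus has n branches where n = number of poles = 50.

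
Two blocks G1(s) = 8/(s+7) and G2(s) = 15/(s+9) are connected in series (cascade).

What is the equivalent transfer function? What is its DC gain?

Series: multiply transfer functions. G_eq = 8/(s+7) × 15/(s+9) = 120/((s+7)(s+9)). DC gain = 120/(7×9) = 1.9048.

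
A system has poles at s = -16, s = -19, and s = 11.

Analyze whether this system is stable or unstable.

Pole(s) at s = 11 are not in the left half-plane. System is unstable.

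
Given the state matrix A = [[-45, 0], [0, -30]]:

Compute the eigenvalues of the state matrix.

For diagonal matrix, eigenvalues are diagonal entries: λ₁ = -45, λ₂ = -30.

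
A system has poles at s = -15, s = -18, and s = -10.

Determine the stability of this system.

All poles are in the left half-plane. System is stable.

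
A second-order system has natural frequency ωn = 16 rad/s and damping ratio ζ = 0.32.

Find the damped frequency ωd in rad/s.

ωd = ωn√(1 - ζ²) = 16√(1 - 0.32²) = 15.16 rad/s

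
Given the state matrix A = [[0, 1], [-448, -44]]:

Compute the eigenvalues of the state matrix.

det(A - λI) = λ² - (-44)λ + 448 = (λ - (-28))(λ - (-16)). Eigenvalues: -28, -16.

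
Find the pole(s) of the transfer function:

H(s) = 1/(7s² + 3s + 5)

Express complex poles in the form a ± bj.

Discriminant = 3² - 4×7×5 = 9 - 140 = -131 < 0, so the poles are a complex conjugate pair s = (-3 ± j√131)/(2×7). Real part = -3/(2×7) = -3/14 ≈ -0.2143; imaginary part = ±√131/(2×7) ≈ 0.8175. Poles: s = -0.2143 ± 0.8175j.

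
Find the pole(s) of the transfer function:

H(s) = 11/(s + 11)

Pole is where denominator = 0: s + 11 = 0, so s = -11.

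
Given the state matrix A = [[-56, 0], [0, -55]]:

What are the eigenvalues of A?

For diagonal matrix, eigenvalues are diagonal entries: λ₁ = -56, λ₂ = -55.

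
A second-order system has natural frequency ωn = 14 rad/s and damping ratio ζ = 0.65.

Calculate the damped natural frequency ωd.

ωd = ωn√(1 - ζ²) = 14√(1 - 0.65²) = 10.64 rad/s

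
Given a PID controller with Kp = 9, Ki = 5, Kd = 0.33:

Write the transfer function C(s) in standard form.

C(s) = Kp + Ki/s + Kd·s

Substituting values: C(s) = 9 + 5/s + 0.33s = (0.33s² + 9s + 5)/s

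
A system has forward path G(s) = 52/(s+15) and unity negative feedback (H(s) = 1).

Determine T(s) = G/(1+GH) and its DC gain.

T(s) = G/(1+GH) = [52/(s+15)] / [1 + 52/(s+15)] = 52/(s+15+52) = 52/(s+67). DC gain = 52/67 = 0.7761.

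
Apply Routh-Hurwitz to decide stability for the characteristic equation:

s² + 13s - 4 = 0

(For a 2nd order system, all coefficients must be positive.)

Coefficients: 1, 13, -4. c=-4 not positive, so system is unstable.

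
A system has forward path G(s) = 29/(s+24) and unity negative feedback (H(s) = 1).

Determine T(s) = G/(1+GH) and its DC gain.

T(s) = G/(1+GH) = [29/(s+24)] / [1 + 29/(s+24)] = 29/(s+24+29) = 29/(s+53). DC gain = 29/53 = 0.5472.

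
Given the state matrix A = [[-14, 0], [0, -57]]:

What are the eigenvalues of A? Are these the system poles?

For diagonal matrix, eigenvalues are diagonal entries: λ₁ = -14, λ₂ = -57. Eigenvalues of A = system poles.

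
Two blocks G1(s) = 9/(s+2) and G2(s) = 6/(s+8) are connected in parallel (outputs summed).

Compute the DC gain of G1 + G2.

Parallel: G_eq = G1 + G2. DC gain = G1(0) + G2(0) = 9/2 + 6/8 = 4.5 + 0.75 = 5.25.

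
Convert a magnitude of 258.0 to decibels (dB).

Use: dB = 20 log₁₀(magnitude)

dB = 20 log₁₀(258.0) = 48.2 dB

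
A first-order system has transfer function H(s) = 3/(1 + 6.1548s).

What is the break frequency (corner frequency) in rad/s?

Corner frequency = 1/τ = 1/6.1548 = 0.162 rad/s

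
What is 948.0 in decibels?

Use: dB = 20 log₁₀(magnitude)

dB = 20 log₁₀(948.0) = 59.5 dB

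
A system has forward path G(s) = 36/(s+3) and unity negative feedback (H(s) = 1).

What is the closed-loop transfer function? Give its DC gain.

T(s) = G/(1+GH) = [36/(s+3)] / [1 + 36/(s+3)] = 36/(s+3+36) = 36/(s+39). DC gain = 36/39 = 0.9231.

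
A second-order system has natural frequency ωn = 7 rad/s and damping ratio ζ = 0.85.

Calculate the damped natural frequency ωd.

ωd = ωn√(1 - ζ²) = 7√(1 - 0.85²) = 3.69 rad/s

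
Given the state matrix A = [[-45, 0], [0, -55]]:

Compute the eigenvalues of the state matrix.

For diagonal matrix, eigenvalues are diagonal entries: λ₁ = -45, λ₂ = -55.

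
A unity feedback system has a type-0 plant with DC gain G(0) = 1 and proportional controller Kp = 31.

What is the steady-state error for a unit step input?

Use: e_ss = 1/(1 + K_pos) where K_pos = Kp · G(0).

K_pos = Kp · G(0) = 31 × 1 = 31. e_ss = 1/(1 + 31) = 0.03125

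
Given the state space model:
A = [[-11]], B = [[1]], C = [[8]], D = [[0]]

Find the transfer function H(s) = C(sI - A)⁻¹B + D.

(sI - A)⁻¹ = 1/(s + 11). H(s) = 8 × 1/(s + 11) + 0 = 8/(s + 11).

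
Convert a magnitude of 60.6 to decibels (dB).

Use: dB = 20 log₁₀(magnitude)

dB = 20 log₁₀(60.6) = 35.6 dB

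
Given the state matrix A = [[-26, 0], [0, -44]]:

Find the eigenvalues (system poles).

For diagonal matrix, eigenvalues are diagonal entries: λ₁ = -26, λ₂ = -44.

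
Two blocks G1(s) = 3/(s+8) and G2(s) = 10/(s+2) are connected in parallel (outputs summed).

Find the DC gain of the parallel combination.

Parallel: G_eq = G1 + G2. DC gain = G1(0) + G2(0) = 3/8 + 10/2 = 0.375 + 5 = 5.375.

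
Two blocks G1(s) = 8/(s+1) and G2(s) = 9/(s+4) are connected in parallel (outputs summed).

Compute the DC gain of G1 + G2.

Parallel: G_eq = G1 + G2. DC gain = G1(0) + G2(0) = 8/1 + 9/4 = 8 + 2.25 = 10.25.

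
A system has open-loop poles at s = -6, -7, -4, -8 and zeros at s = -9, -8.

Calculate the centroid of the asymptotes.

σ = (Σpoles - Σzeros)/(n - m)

σ = (Σpoles - Σzeros)/(n - m) = (-25 - (-17))/(4 - 2) = -8/2 = -4.0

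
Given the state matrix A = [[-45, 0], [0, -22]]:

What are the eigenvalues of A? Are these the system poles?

For diagonal matrix, eigenvalues are diagonal entries: λ₁ = -45, λ₂ = -22. Eigenvalues of A = system poles.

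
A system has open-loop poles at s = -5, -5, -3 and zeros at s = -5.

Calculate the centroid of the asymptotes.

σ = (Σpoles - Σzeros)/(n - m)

σ = (Σpoles - Σzeros)/(n - m) = (-13 - (-5))/(3 - 1) = -8/2 = -4.0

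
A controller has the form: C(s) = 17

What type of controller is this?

This is a Proportional (P) controller.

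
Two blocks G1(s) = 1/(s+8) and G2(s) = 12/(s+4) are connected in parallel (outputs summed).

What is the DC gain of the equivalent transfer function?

Parallel: G_eq = G1 + G2. DC gain = G1(0) + G2(0) = 1/8 + 12/4 = 0.125 + 3 = 3.125.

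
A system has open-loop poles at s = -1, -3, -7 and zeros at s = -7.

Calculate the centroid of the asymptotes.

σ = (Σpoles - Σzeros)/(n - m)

σ = (Σpoles - Σzeros)/(n - m) = (-11 - (-7))/(3 - 1) = -4/2 = -2.0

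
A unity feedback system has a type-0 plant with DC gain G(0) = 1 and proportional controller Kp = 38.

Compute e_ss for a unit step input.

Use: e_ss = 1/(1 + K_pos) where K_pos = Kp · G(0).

K_pos = Kp · G(0) = 38 × 1 = 38. e_ss = 1/(1 + 38) = 0.0256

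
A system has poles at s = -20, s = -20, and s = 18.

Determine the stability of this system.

Pole(s) at s = 18 are not in the left half-plane. System is unstable.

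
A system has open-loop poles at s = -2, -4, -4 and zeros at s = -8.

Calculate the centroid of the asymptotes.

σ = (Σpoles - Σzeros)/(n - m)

σ = (Σpoles - Σzeros)/(n - m) = (-10 - (-8))/(3 - 1) = -2/2 = -1.0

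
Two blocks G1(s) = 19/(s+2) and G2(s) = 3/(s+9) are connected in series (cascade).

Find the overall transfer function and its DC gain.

Series: multiply transfer functions. G_eq = 19/(s+2) × 3/(s+9) = 57/((s+2)(s+9)). DC gain = 57/(2×9) = 3.1667.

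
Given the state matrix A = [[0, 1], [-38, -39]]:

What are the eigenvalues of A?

det(A - λI) = λ² - (-39)λ + 38 = (λ - (-38))(λ - (-1)). Eigenvalues: -38, -1.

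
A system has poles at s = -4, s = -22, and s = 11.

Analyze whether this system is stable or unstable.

Pole(s) at s = 11 are not in the left half-plane. System is unstable.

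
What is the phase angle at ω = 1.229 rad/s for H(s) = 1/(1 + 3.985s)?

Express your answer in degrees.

Phase = -arctan(ωτ) = -arctan(1.229 × 3.985) = -78.5°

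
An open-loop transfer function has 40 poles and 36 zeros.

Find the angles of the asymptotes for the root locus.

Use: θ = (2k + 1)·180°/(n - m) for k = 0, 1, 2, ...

n - m = 40 - 36 = 4. Angles: θk = (2k + 1)·180°/4 = 45°, 135°, 225°, 315°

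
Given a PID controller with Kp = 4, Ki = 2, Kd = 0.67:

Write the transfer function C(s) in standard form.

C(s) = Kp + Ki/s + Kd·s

Substituting values: C(s) = 4 + 2/s + 0.67s = (0.67s² + 4s + 2)/s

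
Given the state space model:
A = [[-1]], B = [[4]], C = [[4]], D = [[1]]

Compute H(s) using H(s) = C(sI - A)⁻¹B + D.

(sI - A)⁻¹ = 1/(s + 1). H(s) = 4×4/(s + 1) + 1 = (s + 17)/(s + 1).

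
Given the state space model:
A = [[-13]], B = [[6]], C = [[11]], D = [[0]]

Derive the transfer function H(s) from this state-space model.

(sI - A)⁻¹ = 1/(s + 13). H(s) = 11 × 6/(s + 13) + 0 = 66/(s + 13).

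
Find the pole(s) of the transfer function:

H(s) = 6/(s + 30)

Pole is where denominator = 0: s + 30 = 0, so s = -30.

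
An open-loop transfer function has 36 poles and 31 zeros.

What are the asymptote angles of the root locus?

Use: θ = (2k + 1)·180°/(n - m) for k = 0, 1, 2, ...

n - m = 36 - 31 = 5. Angles: θk = (2k + 1)·180°/5 = 36°, 108°, 180°, 252°, 324°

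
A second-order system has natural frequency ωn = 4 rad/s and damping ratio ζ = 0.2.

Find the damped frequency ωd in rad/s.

ωd = ωn√(1 - ζ²) = 4√(1 - 0.2²) = 3.92 rad/s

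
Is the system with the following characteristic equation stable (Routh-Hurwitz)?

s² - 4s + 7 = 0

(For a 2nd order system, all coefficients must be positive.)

Coefficients: 1, -4, 7. b=-4 not positive, so system is unstable.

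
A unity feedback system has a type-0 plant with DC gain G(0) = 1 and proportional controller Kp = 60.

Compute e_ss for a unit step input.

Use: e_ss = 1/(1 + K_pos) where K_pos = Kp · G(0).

K_pos = Kp · G(0) = 60 × 1 = 60. e_ss = 1/(1 + 60) = 0.0164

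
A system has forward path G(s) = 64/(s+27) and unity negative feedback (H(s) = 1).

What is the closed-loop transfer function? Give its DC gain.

T(s) = G/(1+GH) = [64/(s+27)] / [1 + 64/(s+27)] = 64/(s+27+64) = 64/(s+91). DC gain = 64/91 = 0.7033.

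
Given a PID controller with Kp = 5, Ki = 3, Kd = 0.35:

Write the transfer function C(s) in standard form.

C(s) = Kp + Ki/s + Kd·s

Substituting values: C(s) = 5 + 3/s + 0.35s = (0.35s² + 5s + 3)/s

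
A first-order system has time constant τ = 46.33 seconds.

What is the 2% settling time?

For first-order system, 2% settling time ≈ 4τ = 4 × 46.33 = 185.32 s.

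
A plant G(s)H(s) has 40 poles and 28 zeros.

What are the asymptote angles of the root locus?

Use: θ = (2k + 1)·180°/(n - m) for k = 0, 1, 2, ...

n - m = 40 - 28 = 12. Angles: θk = (2k + 1)·180°/12 = 15°, 45°, 75°, 105°, 135°, 165°, 195°, 225°, 255°, 285°, 315°, 345°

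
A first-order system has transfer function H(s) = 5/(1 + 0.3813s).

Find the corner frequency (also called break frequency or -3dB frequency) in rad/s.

Corner frequency = 1/τ = 1/0.3813 = 2.623 rad/s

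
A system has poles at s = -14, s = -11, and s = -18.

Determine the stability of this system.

All poles are in the left half-plane. System is stable.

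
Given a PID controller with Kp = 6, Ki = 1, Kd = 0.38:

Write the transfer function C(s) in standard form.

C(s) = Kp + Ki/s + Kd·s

Substituting values: C(s) = 6 + 1/s + 0.38s = (0.38s² + 6s + 1)/s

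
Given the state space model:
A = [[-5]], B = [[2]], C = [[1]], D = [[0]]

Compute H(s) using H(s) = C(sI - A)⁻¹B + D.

(sI - A)⁻¹ = 1/(s + 5). H(s) = 1 × 2/(s + 5) + 0 = 2/(s + 5).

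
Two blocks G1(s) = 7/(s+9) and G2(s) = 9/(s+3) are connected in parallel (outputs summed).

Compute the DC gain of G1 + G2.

Parallel: G_eq = G1 + G2. DC gain = G1(0) + G2(0) = 7/9 + 9/3 = 0.7778 + 3 = 3.7778.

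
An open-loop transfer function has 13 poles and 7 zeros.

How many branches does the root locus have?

Root locus has n branches where n = number of poles = 13.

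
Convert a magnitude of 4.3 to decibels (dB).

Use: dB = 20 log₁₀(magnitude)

dB = 20 log₁₀(4.3) = 12.7 dB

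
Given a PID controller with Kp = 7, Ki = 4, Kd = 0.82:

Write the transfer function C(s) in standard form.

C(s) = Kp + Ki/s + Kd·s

Substituting values: C(s) = 7 + 4/s + 0.82s = (0.82s² + 7s + 4)/s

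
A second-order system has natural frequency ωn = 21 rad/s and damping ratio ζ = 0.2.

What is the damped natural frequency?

ωd = ωn√(1 - ζ²) = 21√(1 - 0.2²) = 20.58 rad/s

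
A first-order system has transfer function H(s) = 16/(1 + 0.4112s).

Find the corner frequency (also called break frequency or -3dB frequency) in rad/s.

Corner frequency = 1/τ = 1/0.4112 = 2.432 rad/s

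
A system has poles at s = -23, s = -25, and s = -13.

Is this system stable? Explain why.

All poles are in the left half-plane. System is stable.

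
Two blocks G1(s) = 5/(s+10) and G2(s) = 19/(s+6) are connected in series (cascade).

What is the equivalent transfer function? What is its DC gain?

Series: multiply transfer functions. G_eq = 5/(s+10) × 19/(s+6) = 95/((s+10)(s+6)). DC gain = 95/(10×6) = 1.5833.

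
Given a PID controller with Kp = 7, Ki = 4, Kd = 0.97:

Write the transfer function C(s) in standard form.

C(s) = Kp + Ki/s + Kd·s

Substituting values: C(s) = 7 + 4/s + 0.97s = (0.97s² + 7s + 4)/s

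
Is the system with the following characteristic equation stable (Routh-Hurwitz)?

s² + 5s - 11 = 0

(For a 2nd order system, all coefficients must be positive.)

Coefficients: 1, 5, -11. c=-11 not positive, so system is unstable.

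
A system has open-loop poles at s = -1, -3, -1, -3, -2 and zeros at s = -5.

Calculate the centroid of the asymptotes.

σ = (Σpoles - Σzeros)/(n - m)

σ = (Σpoles - Σzeros)/(n - m) = (-10 - (-5))/(5 - 1) = -5/4 = -1.25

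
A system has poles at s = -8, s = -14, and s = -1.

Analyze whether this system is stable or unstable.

All poles are in the left half-plane. System is stable.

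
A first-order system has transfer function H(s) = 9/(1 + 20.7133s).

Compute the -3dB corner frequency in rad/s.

Corner frequency = 1/τ = 1/20.7133 = 0.048 rad/s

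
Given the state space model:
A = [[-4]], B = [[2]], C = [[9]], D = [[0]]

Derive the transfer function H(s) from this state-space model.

(sI - A)⁻¹ = 1/(s + 4). H(s) = 9 × 2/(s + 4) + 0 = 18/(s + 4).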